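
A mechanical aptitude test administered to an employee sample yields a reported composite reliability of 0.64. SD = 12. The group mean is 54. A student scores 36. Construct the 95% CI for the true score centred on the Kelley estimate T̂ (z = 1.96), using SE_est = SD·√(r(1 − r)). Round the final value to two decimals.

Estimated true score = 0.6400*36 + (1 − 0.6400)*54 ≈ 42.4800
SE_est = SD * √(r(1 − r)) = 12.0000 * √0.2304 ≈ 12.0000 * 0.4800 ≈ 5.7600
CI = 42.4800 ± 1.96 * 5.7600 → [31.1904, 53.7696]

[31.19, 53.77]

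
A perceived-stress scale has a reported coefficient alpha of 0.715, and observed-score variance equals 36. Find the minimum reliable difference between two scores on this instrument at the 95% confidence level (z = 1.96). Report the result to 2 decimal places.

σ = 36^(1/2) = 6.00000
SEM = 6.00000 * √(1 − 0.71500) = 6.00000 * √0.28500 ≈ 6.00000 * 0.53385 ≈ 3.20312
Standard error of the difference = 3.20312·√2 ≈ 4.52990
Minimum reliable difference = 1.96 * SE_diff ≈ 1.96 * 4.52990 ≈ 8.87861

8.88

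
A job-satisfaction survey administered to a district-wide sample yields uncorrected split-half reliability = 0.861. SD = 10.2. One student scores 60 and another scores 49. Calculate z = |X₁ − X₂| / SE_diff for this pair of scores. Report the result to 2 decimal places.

r_full = 2·0.861 / (1 + 0.861) ≃ 0.925
SEM = 10.200*√(1 − 0.925) ≃ 2.788
SE_diff = SEM * √2 ≃ 2.788 * 1.414 ≃ 3.942
z = 11 / 3.942 ≃ 2.790

2.79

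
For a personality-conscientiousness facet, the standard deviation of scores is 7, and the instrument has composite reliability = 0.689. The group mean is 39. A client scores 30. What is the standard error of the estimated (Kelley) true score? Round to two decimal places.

3.24

SE_est = SD · √(r(1 − r)) = 7.0000 · √0.2143 ≈ 7.0000 · 0.4629 ≈ 3.2403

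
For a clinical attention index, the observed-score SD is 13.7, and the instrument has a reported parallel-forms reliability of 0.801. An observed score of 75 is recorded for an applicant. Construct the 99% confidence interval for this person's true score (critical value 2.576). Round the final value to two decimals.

[59.26, 90.74]

The standard error of measurement is 13.7000·√(1 − 0.8010) ≈ 13.7000·0.4461 ≈ 6.1115.
2.576 · SEM ≈ 15.7432
Interval: (59.2568, 90.7432)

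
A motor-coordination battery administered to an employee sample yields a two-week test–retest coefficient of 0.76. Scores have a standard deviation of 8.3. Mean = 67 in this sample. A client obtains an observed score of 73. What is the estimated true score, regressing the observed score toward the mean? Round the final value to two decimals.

71.56

T̂ = r·X + (1 − r)·M = 0.7600·73 + 0.2400·67 = 55.4800 + 16.0800 ≃ 71.5600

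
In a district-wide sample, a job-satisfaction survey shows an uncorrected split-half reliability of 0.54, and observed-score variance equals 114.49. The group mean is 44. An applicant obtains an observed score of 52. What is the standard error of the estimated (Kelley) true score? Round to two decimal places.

σ = 114.49^(1/2) = 10.70000
Full-length reliability (Spearman-Brown) = 2(0.54)/(1+0.54) ≃ 0.70130
SE_est = SD × √(r(1 − r)) = 10.70000 × √0.20948 ≃ 10.70000 × 0.45769 ≃ 4.89727

4.90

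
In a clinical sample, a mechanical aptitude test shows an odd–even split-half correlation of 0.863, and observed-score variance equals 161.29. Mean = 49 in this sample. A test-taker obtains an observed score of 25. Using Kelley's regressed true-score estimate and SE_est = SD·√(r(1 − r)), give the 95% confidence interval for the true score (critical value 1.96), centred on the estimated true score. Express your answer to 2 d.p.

[20.27, 33.26]

SD = √161.29 ≈ 12.700
r_full = 2·0.863 / (1 + 0.863) ≈ 0.926
Estimated true score = 0.926×25 + (1 − 0.926)×49 ≈ 26.765
SE_est = 12.700·√[r(1 − r)] ≈ 3.315
CI = 26.765 ± 1.96 × 3.315 → [20.268, 33.262]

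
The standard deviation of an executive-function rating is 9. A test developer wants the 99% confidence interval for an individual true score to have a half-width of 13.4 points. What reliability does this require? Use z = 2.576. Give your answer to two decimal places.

SEM needed = half-width / z = 13.4/2.576 ≃ 5.2019
r = 1 − (SEM / SD)² = 1 − (5.2019 / 9)² ≃ 1 − 0.3341 ≃ 0.6659

0.67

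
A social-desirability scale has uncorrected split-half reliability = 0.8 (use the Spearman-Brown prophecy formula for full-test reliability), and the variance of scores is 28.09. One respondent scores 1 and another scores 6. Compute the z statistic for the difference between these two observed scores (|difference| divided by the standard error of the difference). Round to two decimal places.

SD = √28.09 ≃ 5.300
Spearman-Brown: r = 2(0.8) / (1 + 0.8) = 1.600 / 1.800 ≃ 0.889
The standard error of measurement is 5.300*√(1 − 0.889) ≃ 5.300*0.333 ≃ 1.767.
SE_diff = SEM * √2 ≃ 1.767 * 1.414 ≃ 2.498
z = |1 − 6| / 2.498 = 5 / 2.498 ≃ 2.001

2.00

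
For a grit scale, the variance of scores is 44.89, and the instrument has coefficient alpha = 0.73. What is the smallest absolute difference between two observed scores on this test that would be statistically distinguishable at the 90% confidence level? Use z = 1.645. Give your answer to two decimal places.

σ = 44.89^(1/2) = 6.700
SEM = 6.700·√(1 − 0.730) ≈ 3.481
SE_diff = SEM · √2 ≈ 3.481 · 1.414 ≈ 4.923
Minimum reliable difference = 1.645 · SE_diff ≈ 1.645 · 4.923 ≈ 8.099

8.10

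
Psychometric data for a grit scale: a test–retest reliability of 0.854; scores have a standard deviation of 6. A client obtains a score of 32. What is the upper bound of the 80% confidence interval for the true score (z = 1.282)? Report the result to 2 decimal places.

The standard error of measurement is 6.00000×√(1 − 0.85400) ≈ 6.00000×0.38210 ≈ 2.29260.
Margin = 1.282 × 2.29260 ≈ 2.93911
Upper limit = 32 + 2.93911 ≈ 34.93911

34.94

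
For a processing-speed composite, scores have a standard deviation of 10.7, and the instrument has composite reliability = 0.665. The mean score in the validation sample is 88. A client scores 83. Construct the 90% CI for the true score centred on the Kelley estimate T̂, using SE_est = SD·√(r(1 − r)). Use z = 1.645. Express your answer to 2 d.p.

[76.37, 92.98]

T̂ = r·X + (1 − r)·M = 0.6650×83 + 0.3350×88 = 55.1950 + 29.4800 ≈ 84.6750
SE_est = 10.7000×√(0.6650×0.3350) ≈ 5.0503
CI = 84.6750 ± 1.645 × 5.0503 → [76.3673, 92.9827]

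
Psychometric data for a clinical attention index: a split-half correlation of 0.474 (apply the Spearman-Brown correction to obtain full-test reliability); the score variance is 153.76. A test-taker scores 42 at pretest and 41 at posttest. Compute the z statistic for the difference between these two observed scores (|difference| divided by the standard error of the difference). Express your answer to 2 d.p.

0.10

SD = √153.76 = 12.4000
r_full = 2·0.474 / (1 + 0.474) ≈ 0.6431
SEM = 12.4000×√(1 − 0.6431) ≈ 7.4074
SE_diff = √2 × SEM ≈ 10.4756
z = |42 − 41| / 10.4756 = 1 / 10.4756 ≈ 0.0955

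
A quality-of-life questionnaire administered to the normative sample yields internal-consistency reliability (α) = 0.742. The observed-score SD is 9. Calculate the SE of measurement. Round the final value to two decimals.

The standard error of measurement is 9.00000*√(1 − 0.74200) ≃ 9.00000*0.50794 ≃ 4.57143.

4.57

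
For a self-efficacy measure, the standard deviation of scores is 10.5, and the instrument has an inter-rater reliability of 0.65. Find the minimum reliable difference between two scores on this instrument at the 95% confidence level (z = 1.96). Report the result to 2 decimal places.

SEM = 10.500 * √(1 − 0.650) = 10.500 * √0.350 ≈ 10.500 * 0.592 ≈ 6.212
Standard error of the difference = 6.212·√2 ≈ 8.785
Smallest detectable difference = 1.96*8.785 ≈ 17.218

17.22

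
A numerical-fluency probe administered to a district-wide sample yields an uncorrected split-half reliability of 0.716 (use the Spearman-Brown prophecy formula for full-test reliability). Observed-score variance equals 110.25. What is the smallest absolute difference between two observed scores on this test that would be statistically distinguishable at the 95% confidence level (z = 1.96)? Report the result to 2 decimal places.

11.84

σ = 110.25^(1/2) = 10.5000
r_full = 2·0.716 / (1 + 0.716) ≈ 0.8345
SEM = 10.5000·√(1 − 0.8345) ≈ 4.2716
SE_diff = √2 · SEM ≈ 6.0409
Smallest detectable difference = 1.96·6.0409 ≈ 11.8403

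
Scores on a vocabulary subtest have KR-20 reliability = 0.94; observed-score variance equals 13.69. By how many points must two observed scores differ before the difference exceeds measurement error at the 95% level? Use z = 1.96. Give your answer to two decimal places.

2.51

SD = √13.69 = 3.7000
The standard error of measurement is 3.7000×√(1 − 0.9400) ≈ 3.7000×0.2449 ≈ 0.9063.
SE_diff = √2 × SEM ≈ 1.2817
Minimum reliable difference = 1.96 × SE_diff ≈ 1.96 × 1.2817 ≈ 2.5122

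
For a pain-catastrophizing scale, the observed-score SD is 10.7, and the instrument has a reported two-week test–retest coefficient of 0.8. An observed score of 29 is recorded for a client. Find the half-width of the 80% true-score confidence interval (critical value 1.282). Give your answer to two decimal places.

6.13

SEM = 10.70000×√(1 − 0.80000) ≈ 4.78519
Margin = 1.282 × 4.78519 ≈ 6.13461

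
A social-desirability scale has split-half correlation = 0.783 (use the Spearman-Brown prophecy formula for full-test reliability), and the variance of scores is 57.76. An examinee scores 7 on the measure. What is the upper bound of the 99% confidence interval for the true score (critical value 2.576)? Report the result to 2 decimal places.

SD = √57.76 ≈ 7.6000
Full-length reliability (Spearman-Brown) = 2(0.783)/(1+0.783) ≈ 0.8783
SEM = 7.6000×√(1 − 0.8783) ≈ 2.6514
Margin = 2.576 × 2.6514 ≈ 6.8299
Upper bound: 7 + 6.8299 = 13.8299

13.83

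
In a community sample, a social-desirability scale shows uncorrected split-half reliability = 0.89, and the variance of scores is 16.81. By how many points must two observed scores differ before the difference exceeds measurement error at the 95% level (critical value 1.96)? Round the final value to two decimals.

2.74

SD = √16.81 ≃ 4.100
Spearman-Brown: r = 2(0.89) / (1 + 0.89) = 1.780 / 1.890 ≃ 0.942
SEM = 4.100*√(1 − 0.942) ≃ 0.989
SE_diff = SEM * √2 ≃ 0.989 * 1.414 ≃ 1.399
Smallest detectable difference = 1.96*1.399 ≃ 2.742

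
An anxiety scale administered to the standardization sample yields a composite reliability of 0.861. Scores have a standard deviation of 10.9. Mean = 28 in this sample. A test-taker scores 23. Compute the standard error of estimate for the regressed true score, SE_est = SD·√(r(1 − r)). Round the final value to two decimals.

SE_est = 10.90000·√[r(1 − r)] ≈ 3.77082

3.77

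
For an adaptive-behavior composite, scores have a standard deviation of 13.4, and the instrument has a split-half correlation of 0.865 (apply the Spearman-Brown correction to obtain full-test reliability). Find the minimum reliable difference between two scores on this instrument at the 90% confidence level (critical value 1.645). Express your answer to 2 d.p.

8.39

Full-length reliability (Spearman-Brown) = 2(0.865)/(1+0.865) ≈ 0.9276
SEM = 13.4000 × √(1 − 0.9276) = 13.4000 × √0.0724 ≈ 13.4000 × 0.2690 ≈ 3.6052
SE_diff = √2 × SEM ≈ 5.0986
Minimum reliable difference = 1.645 × SE_diff ≈ 1.645 × 5.0986 ≈ 8.3871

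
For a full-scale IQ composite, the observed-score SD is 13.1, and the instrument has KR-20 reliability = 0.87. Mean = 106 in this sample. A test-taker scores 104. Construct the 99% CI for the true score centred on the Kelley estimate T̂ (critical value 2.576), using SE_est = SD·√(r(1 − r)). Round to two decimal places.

Estimated true score = 0.870*104 + (1 − 0.870)*106 ≈ 104.260
SE_est = SD * √(r(1 − r)) = 13.100 * √0.113 ≈ 13.100 * 0.336 ≈ 4.406
99% CI: 104.260 ± 11.349 ≈ (92.911, 115.609)

[92.91, 115.61]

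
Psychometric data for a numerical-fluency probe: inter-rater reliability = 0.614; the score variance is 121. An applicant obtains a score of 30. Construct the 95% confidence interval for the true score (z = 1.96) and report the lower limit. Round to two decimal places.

SD = √121 = 11.00000
SEM = 11.00000 · √(1 − 0.61400) = 11.00000 · √0.38600 ≈ 11.00000 · 0.62129 ≈ 6.83418
1.96 · SEM ≈ 13.39499
Lower limit = 30 − 13.39499 ≈ 16.60501

16.61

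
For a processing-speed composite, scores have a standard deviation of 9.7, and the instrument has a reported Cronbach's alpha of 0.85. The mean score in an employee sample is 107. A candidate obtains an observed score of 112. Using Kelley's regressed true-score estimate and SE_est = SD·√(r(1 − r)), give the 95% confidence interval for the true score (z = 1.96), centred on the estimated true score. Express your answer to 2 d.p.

T̂ = r·X + (1 − r)·M = 0.850×112 + 0.150×107 = 95.200 + 16.050 ≃ 111.250
SE_est = SD × √(r(1 − r)) = 9.700 × √0.128 ≃ 9.700 × 0.357 ≃ 3.464
CI = 111.250 ± 1.96 × 3.464 → [104.461, 118.039]

[104.46, 118.04]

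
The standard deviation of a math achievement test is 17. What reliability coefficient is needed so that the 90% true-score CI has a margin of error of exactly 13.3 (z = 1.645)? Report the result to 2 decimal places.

0.77

Required SEM = 13.3 / 1.645 ≈ 8.085
Required reliability = 1 − (SEM/SD)² = 1 − 0.226 ≈ 0.774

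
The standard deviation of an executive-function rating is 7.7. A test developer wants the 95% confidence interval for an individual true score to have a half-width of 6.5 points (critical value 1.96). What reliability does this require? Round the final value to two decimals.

SEM needed = half-width / z = 6.5/1.96 ≈ 3.3163
Required reliability = 1 − (SEM/SD)² = 1 − 0.1855 ≈ 0.8145

0.81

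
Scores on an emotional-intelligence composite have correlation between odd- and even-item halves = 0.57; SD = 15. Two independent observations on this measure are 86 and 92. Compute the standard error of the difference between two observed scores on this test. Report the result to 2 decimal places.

11.10

Spearman-Brown: r = 2(0.57) / (1 + 0.57) = 1.140 / 1.570 ≈ 0.726
SEM = 15.000 · √(1 − 0.726) = 15.000 · √0.274 ≈ 15.000 · 0.523 ≈ 7.850
SE_diff = SEM · √2 ≈ 7.850 · 1.414 ≈ 11.102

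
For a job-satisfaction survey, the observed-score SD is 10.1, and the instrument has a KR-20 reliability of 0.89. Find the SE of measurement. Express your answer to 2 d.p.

3.35

SEM = 10.10000 × √(1 − 0.89000) = 10.10000 × √0.11000 ≈ 10.10000 × 0.33166 ≈ 3.34979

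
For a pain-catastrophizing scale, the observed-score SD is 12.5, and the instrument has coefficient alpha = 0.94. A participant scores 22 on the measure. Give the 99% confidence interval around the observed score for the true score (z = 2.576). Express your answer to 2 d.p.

[14.11, 29.89]

SEM = 12.5000*√(1 − 0.9400) ≈ 3.0619
Half-width = 2.576*3.0619 ≈ 7.8874
CI = 22 ± 7.8874 → [14.1126, 29.8874]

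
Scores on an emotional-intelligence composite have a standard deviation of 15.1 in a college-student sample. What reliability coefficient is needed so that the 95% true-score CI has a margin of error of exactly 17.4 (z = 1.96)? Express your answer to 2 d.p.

Required SEM = 17.4 / 1.96 ≈ 8.878
r = 1 − (SEM / SD)² = 1 − (8.878 / 15.1)² ≈ 1 − 0.346 ≈ 0.654

0.65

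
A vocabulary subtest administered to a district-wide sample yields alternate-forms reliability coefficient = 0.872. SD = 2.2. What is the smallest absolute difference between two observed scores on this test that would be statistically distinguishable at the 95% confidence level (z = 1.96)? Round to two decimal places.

2.18

SEM = 2.2000 · √(1 − 0.8720) = 2.2000 · √0.1280 ≈ 2.2000 · 0.3578 ≈ 0.7871
Standard error of the difference = 0.7871·√2 ≈ 1.1131
Smallest detectable difference = 1.96·1.1131 ≈ 2.1817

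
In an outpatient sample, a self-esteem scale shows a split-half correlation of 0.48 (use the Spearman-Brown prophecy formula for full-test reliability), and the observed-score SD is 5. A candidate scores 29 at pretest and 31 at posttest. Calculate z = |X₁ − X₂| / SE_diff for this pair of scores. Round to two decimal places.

Spearman-Brown: r = 2(0.48) / (1 + 0.48) = 0.9600 / 1.4800 ≈ 0.6486
SEM = 5.0000·√(1 − 0.6486) ≈ 2.9637
SE_diff = SEM · √2 ≈ 2.9637 · 1.4142 ≈ 4.1914
z = |29 − 31| / 4.1914 = 2 / 4.1914 ≈ 0.4772

0.48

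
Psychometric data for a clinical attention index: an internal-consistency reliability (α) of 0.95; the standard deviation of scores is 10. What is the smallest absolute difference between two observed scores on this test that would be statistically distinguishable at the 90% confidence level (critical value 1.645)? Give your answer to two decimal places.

SEM = 10.0000×√(1 − 0.9500) ≈ 2.2361
Standard error of the difference = 2.2361·√2 ≈ 3.1623
Minimum reliable difference = 1.645 × SE_diff ≈ 1.645 × 3.1623 ≈ 5.2019

5.20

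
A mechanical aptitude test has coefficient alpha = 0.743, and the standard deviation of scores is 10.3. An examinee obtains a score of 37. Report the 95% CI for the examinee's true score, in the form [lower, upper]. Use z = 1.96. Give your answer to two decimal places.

SEM = 10.3000 * √(1 − 0.7430) = 10.3000 * √0.2570 ≈ 10.3000 * 0.5070 ≈ 5.2216
Half-width = 1.96*5.2216 ≈ 10.2343
95% CI: 37 ± 10.2343 = [26.7657, 47.2343]

[26.77, 47.23]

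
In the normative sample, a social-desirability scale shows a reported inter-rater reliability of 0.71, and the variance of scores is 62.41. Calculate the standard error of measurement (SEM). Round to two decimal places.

σ = 62.41^(1/2) = 7.9000
SEM = 7.9000 · √(1 − 0.7100) = 7.9000 · √0.2900 ≃ 7.9000 · 0.5385 ≃ 4.2543

4.25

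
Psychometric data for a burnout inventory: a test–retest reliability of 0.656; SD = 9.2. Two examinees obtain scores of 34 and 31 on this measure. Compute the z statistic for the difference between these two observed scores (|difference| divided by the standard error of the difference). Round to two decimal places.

0.39

SEM = 9.2000 × √(1 − 0.6560) = 9.2000 × √0.3440 ≈ 9.2000 × 0.5865 ≈ 5.3959
Standard error of the difference = 5.3959·√2 ≈ 7.6310
z = 3 / 7.6310 ≈ 0.3931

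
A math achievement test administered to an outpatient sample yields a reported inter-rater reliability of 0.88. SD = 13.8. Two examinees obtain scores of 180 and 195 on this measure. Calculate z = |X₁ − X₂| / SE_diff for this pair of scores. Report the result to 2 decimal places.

SEM = 13.8000 × √(1 − 0.8800) = 13.8000 × √0.1200 ≈ 13.8000 × 0.3464 ≈ 4.7805
SE_diff = √2 × SEM ≈ 6.7606
z = |180 − 195| / 6.7606 = 15 / 6.7606 ≈ 2.2187

2.22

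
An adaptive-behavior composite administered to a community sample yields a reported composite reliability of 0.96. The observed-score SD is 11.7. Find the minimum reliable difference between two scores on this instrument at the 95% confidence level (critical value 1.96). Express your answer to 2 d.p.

SEM = 11.7000 · √(1 − 0.9600) = 11.7000 · √0.0400 ≈ 11.7000 · 0.2000 ≈ 2.3400
Standard error of the difference = 2.3400·√2 ≈ 3.3093
Minimum reliable difference = 1.96 · SE_diff ≈ 1.96 · 3.3093 ≈ 6.4861

6.49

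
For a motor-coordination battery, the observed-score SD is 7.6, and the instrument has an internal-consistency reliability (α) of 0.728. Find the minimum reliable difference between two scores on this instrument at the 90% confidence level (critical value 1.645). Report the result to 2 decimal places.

9.22

SEM = 7.6000 × √(1 − 0.7280) = 7.6000 × √0.2720 ≈ 7.6000 × 0.5215 ≈ 3.9637
SE_diff = SEM × √2 ≈ 3.9637 × 1.4142 ≈ 5.6055
Minimum reliable difference = 1.645 × SE_diff ≈ 1.645 × 5.6055 ≈ 9.2210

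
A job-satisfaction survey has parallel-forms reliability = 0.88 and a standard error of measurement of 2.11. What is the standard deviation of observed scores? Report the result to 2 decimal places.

6.09

σ = SEM·(1 − r)^(−1/2) ≃ 2.11×2.8868 ≃ 6.0910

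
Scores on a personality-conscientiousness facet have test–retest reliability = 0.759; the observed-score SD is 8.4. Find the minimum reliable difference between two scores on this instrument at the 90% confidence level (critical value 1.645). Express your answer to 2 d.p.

SEM = 8.4000*√(1 − 0.7590) ≃ 4.1237
SE_diff = √2 * SEM ≃ 5.8318
Smallest detectable difference = 1.645*5.8318 ≃ 9.5933

9.59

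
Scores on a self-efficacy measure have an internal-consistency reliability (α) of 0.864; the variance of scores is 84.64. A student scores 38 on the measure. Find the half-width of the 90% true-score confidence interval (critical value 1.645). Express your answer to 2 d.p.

SD = √84.64 ≈ 9.20000
The standard error of measurement is 9.20000·√(1 − 0.86400) ≈ 9.20000·0.36878 ≈ 3.39279.
Margin = 1.645 · 3.39279 ≈ 5.58114

5.58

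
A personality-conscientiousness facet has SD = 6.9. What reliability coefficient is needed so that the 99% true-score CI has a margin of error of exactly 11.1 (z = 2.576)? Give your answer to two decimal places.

0.61

Required SEM = 11.1 / 2.576 ≈ 4.309
r = 1 − (4.309/6.9)² ≈ 1 − 0.390 ≈ 0.610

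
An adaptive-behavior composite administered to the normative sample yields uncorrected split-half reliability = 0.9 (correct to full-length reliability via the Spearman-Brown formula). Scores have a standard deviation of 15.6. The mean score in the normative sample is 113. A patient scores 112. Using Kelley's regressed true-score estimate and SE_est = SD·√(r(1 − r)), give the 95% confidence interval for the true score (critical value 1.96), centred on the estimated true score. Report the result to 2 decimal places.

Full-length reliability (Spearman-Brown) = 2(0.9)/(1+0.9) ≃ 0.947
Estimated true score = 0.947*112 + (1 − 0.947)*113 ≃ 112.053
SE_est = 15.600·√[r(1 − r)] ≃ 3.483
CI = 112.053 ± 1.96 * 3.483 → [105.225, 118.880]

[105.23, 118.88]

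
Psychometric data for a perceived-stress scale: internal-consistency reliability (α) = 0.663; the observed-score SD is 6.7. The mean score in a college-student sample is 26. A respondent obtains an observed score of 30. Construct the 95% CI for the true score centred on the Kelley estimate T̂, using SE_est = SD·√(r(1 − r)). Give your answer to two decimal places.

T̂ = r·X + (1 − r)·M = 0.6630×30 + 0.3370×26 = 19.8900 + 8.7620 ≈ 28.6520
SE_est = 6.7000×√(0.6630×0.3370) ≈ 3.1670
CI = 28.6520 ± 1.96 × 3.1670 → [22.4447, 34.8593]

[22.44, 34.86]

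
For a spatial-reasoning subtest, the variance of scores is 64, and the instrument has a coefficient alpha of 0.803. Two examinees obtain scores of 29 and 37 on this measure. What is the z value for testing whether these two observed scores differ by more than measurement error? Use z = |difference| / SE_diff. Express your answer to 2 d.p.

SD = √64 = 8.0000
SEM = 8.0000 * √(1 − 0.8030) = 8.0000 * √0.1970 ≈ 8.0000 * 0.4438 ≈ 3.5508
SE_diff = SEM * √2 ≈ 3.5508 * 1.4142 ≈ 5.0216
z = |29 − 37| / 5.0216 = 8 / 5.0216 ≈ 1.5931

1.59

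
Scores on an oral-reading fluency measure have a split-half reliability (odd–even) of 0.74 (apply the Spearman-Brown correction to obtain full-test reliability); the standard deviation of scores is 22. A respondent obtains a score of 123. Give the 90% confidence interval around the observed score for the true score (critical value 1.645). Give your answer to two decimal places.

Spearman-Brown: r = 2(0.74) / (1 + 0.74) = 1.4800 / 1.7400 ≈ 0.8506
SEM = 22.0000 · √(1 − 0.8506) = 22.0000 · √0.1494 ≈ 22.0000 · 0.3866 ≈ 8.5042
1.645 · SEM ≈ 13.9894
Interval: (109.0106, 136.9894)

[109.01, 136.99]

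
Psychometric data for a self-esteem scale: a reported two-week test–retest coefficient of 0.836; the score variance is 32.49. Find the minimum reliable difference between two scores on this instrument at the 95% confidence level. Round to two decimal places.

σ = 32.49^(1/2) = 5.70000
SEM = 5.70000 * √(1 − 0.83600) = 5.70000 * √0.16400 ≈ 5.70000 * 0.40497 ≈ 2.30832
SE_diff = SEM * √2 ≈ 2.30832 * 1.41421 ≈ 3.26446
Minimum reliable difference = 1.96 * SE_diff ≈ 1.96 * 3.26446 ≈ 6.39835

6.40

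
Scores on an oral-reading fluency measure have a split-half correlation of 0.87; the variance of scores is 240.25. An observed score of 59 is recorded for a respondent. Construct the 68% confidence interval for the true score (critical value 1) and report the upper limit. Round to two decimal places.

63.09

SD = √240.25 = 15.500
Full-length reliability (Spearman-Brown) = 2(0.87)/(1+0.87) ≈ 0.930
SEM = 15.500×√(1 − 0.930) ≈ 4.087
1 × SEM ≈ 4.087
Upper bound: 59 + 4.087 = 63.087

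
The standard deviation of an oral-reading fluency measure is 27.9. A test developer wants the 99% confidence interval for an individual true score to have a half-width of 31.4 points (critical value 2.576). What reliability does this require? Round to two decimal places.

0.81

Required SEM = 31.4 / 2.576 ≈ 12.189
Required reliability = 1 − (SEM/SD)² = 1 − 0.191 ≈ 0.809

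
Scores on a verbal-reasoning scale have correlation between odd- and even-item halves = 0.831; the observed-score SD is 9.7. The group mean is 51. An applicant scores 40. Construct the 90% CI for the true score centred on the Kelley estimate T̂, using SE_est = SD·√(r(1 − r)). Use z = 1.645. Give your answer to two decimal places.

Full-length reliability (Spearman-Brown) = 2(0.831)/(1+0.831) ≈ 0.908
T̂ = 0.908(40) + 0.092(51) ≈ 41.015
SE_est = 9.700·√[r(1 − r)] ≈ 2.808
CI = 41.015 ± 1.645 · 2.808 → [36.397, 45.634]

[36.40, 45.63]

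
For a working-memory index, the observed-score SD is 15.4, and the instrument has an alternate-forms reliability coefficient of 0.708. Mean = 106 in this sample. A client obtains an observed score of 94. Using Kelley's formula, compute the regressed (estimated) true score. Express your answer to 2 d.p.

97.50

Estimated true score = 0.708×94 + (1 − 0.708)×106 ≈ 97.504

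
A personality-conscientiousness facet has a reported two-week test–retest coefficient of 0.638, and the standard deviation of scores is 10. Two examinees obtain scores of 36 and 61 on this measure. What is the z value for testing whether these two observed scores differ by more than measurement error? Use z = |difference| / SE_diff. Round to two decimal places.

The standard error of measurement is 10.0000·√(1 − 0.6380) ≈ 10.0000·0.6017 ≈ 6.0166.
SE_diff = SEM · √2 ≈ 6.0166 · 1.4142 ≈ 8.5088
z = 25 / 8.5088 ≈ 2.9381

2.94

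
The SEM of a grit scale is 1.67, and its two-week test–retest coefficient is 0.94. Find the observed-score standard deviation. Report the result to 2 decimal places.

σ = SEM·(1 − r)^(−1/2) ≈ 1.67·4.0825 ≈ 6.8177

6.82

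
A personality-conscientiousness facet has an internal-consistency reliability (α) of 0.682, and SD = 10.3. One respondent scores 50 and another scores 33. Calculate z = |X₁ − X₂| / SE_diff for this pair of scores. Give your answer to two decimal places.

The standard error of measurement is 10.3000×√(1 − 0.6820) ≃ 10.3000×0.5639 ≃ 5.8083.
SE_diff = √2 × SEM ≃ 8.2142
z = 17 / 8.2142 ≃ 2.0696

2.07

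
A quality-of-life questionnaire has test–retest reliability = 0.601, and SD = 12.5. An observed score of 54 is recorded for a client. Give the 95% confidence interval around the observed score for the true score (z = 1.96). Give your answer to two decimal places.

[38.52, 69.48]

The standard error of measurement is 12.500*√(1 − 0.601) ≈ 12.500*0.632 ≈ 7.896.
Margin = 1.96 * 7.896 ≈ 15.476
Interval: (38.524, 69.476)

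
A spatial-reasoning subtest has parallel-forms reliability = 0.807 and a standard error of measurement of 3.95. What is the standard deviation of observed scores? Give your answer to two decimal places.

σ = SEM·(1 − r)^(−1/2) ≈ 3.95*2.2763 ≈ 8.9912

8.99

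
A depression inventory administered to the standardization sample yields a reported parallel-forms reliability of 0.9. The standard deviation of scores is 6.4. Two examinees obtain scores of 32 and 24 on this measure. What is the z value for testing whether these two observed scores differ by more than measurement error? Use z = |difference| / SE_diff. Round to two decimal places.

2.80

SEM = 6.4000 × √(1 − 0.9000) = 6.4000 × √0.1000 ≃ 6.4000 × 0.3162 ≃ 2.0239
Standard error of the difference = 2.0239·√2 ≃ 2.8622
z = |32 − 24| / 2.8622 = 8 / 2.8622 ≃ 2.7951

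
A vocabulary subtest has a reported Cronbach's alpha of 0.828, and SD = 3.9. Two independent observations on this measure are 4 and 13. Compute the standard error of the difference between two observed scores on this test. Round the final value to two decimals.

2.29

SEM = 3.900·√(1 − 0.828) ≈ 1.617
SE_diff = √2 · SEM ≈ 2.287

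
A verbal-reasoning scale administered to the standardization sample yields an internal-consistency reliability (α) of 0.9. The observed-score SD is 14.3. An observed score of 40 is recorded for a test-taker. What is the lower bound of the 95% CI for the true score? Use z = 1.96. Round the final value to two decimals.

31.14

SEM = 14.3000*√(1 − 0.9000) ≈ 4.5221
Margin = 1.96 * 4.5221 ≈ 8.8632
Lower limit = 40 − 8.8632 ≈ 31.1368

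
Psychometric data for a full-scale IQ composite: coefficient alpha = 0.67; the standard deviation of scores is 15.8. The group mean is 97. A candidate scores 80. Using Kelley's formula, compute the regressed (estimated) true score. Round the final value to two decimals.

85.61

T̂ = r·X + (1 − r)·M = 0.6700*80 + 0.3300*97 = 53.6000 + 32.0100 ≃ 85.6100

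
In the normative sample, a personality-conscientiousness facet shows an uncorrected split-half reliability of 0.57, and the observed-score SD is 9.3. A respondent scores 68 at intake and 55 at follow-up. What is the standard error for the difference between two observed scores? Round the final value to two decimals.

6.88

Full-length reliability (Spearman-Brown) = 2(0.57)/(1+0.57) ≈ 0.7261
SEM = 9.3000 · √(1 − 0.7261) = 9.3000 · √0.2739 ≈ 9.3000 · 0.5233 ≈ 4.8671
SE_diff = SEM · √2 ≈ 4.8671 · 1.4142 ≈ 6.8831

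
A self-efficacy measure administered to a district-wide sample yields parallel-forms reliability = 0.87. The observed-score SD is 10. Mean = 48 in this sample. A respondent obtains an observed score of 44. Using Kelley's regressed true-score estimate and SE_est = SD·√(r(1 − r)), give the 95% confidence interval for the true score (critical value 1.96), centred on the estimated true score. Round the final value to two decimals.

[37.93, 51.11]

Estimated true score = 0.8700×44 + (1 − 0.8700)×48 ≈ 44.5200
SE_est = SD × √(r(1 − r)) = 10.0000 × √0.1131 ≈ 10.0000 × 0.3363 ≈ 3.3630
95% CI: 44.5200 ± 6.5915 ≈ (37.9285, 51.1115)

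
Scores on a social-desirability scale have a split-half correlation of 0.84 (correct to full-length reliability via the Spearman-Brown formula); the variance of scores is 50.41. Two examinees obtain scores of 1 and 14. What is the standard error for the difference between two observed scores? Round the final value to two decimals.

2.96

SD = √50.41 ≃ 7.10000
r_full = 2·0.84 / (1 + 0.84) ≃ 0.91304
SEM = 7.10000×√(1 − 0.91304) ≃ 2.09368
SE_diff = √2 × SEM ≃ 2.96090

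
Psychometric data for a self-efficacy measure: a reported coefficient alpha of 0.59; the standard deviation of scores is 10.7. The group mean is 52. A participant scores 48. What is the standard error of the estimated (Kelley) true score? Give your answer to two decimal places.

SE_est = SD × √(r(1 − r)) = 10.70000 × √0.24190 ≃ 10.70000 × 0.49183 ≃ 5.26262

5.26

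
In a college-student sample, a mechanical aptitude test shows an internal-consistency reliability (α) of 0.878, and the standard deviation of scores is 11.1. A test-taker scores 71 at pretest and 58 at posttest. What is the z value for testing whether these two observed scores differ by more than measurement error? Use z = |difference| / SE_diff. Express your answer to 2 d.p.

The standard error of measurement is 11.1000*√(1 − 0.8780) ≃ 11.1000*0.3493 ≃ 3.8771.
SE_diff = SEM * √2 ≃ 3.8771 * 1.4142 ≃ 5.4830
z = |71 − 58| / 5.4830 = 13 / 5.4830 ≃ 2.3710

2.37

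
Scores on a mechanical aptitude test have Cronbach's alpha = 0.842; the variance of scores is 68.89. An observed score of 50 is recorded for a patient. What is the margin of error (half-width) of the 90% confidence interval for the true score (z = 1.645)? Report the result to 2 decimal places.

σ = 68.89^(1/2) = 8.30000
SEM = 8.30000 * √(1 − 0.84200) = 8.30000 * √0.15800 ≈ 8.30000 * 0.39749 ≈ 3.29918
1.645 * SEM ≈ 5.42716

5.43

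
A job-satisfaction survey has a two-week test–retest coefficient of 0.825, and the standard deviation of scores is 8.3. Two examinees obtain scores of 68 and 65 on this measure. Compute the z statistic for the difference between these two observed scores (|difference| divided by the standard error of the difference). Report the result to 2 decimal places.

0.61

SEM = 8.300 × √(1 − 0.825) = 8.300 × √0.175 ≈ 8.300 × 0.418 ≈ 3.472
Standard error of the difference = 3.472·√2 ≈ 4.910
z = |68 − 65| / 4.910 = 3 / 4.910 ≈ 0.611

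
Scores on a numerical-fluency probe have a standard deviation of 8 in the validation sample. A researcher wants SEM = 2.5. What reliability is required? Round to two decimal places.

0.90

r = 1 − (2.5000/8)² ≃ 1 − 0.0977 ≃ 0.9023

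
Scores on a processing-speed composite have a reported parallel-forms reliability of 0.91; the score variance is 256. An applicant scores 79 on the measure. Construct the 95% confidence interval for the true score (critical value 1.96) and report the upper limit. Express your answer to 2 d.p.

σ = 256^(1/2) = 16.0000
SEM = 16.0000*√(1 − 0.9100) ≈ 4.8000
1.96 * SEM ≈ 9.4080
Upper limit = 79 + 9.4080 ≈ 88.4080

88.41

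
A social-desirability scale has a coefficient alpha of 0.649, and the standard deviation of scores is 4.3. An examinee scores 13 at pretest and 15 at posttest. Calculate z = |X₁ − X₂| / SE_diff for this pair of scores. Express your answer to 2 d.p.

SEM = 4.30000·√(1 − 0.64900) ≈ 2.54755
SE_diff = √2 · SEM ≈ 3.60277
z = |13 − 15| / 3.60277 = 2 / 3.60277 ≈ 0.55513

0.56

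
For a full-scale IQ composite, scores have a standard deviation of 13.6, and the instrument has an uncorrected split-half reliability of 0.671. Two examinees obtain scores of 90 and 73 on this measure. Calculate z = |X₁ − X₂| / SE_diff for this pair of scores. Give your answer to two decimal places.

r_full = 2·0.671 / (1 + 0.671) ≃ 0.803
The standard error of measurement is 13.600·√(1 − 0.803) ≃ 13.600·0.444 ≃ 6.035.
SE_diff = SEM · √2 ≃ 6.035 · 1.414 ≃ 8.534
z = |90 − 73| / 8.534 = 17 / 8.534 ≃ 1.992

1.99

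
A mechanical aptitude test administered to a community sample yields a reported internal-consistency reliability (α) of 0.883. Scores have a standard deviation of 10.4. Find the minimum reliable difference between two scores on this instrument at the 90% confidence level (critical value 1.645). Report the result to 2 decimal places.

8.28

SEM = 10.4000×√(1 − 0.8830) ≈ 3.5573
SE_diff = √2 × SEM ≈ 5.0308
Smallest detectable difference = 1.645×5.0308 ≈ 8.2757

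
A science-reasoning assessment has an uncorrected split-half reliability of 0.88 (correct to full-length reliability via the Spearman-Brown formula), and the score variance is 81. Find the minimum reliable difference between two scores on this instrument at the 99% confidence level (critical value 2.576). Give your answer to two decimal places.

SD = √81 = 9.000
Full-length reliability (Spearman-Brown) = 2(0.88)/(1+0.88) ≃ 0.936
SEM = 9.000 * √(1 − 0.936) = 9.000 * √0.064 ≃ 9.000 * 0.253 ≃ 2.274
Standard error of the difference = 2.274·√2 ≃ 3.216
Minimum reliable difference = 2.576 * SE_diff ≃ 2.576 * 3.216 ≃ 8.284

8.28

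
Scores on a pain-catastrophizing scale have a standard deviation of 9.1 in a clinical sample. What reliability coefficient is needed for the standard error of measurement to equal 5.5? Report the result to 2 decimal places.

r = 1 − (SEM / SD)² = 1 − (5.50000 / 9.1)² ≃ 1 − 0.36529 ≃ 0.63471

0.63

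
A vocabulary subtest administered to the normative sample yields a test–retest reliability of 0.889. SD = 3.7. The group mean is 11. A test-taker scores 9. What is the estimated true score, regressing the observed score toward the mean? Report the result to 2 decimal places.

T̂ = r·X + (1 − r)·M = 0.88900×9 + 0.11100×11 = 8.00100 + 1.22100 ≈ 9.22200

9.22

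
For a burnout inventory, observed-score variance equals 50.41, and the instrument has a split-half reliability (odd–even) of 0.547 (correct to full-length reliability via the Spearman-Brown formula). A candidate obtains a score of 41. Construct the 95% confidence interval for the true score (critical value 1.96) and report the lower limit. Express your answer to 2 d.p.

σ = 50.41^(1/2) = 7.1000
Full-length reliability (Spearman-Brown) = 2(0.547)/(1+0.547) ≈ 0.7072
SEM = 7.1000·√(1 − 0.7072) ≈ 3.8420
Half-width = 1.96·3.8420 ≈ 7.5304
Lower bound: 41 − 7.5304 = 33.4696

33.47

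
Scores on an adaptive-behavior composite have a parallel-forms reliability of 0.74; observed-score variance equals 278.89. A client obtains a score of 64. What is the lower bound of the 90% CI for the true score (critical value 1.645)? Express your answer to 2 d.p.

σ = 278.89^(1/2) = 16.700
SEM = 16.700 * √(1 − 0.740) = 16.700 * √0.260 ≈ 16.700 * 0.510 ≈ 8.515
Margin = 1.645 * 8.515 ≈ 14.008
Lower limit = 64 − 14.008 ≈ 49.992

49.99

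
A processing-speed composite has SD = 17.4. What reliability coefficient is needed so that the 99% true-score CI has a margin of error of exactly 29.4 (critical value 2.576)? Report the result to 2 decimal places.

0.57

Required SEM = 29.4 / 2.576 ≃ 11.413
r = 1 − (SEM / SD)² = 1 − (11.413 / 17.4)² ≃ 1 − 0.430 ≃ 0.570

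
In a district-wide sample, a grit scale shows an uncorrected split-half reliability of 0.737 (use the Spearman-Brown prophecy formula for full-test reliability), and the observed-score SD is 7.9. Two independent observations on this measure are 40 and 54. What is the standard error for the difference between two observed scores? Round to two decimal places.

Spearman-Brown: r = 2(0.737) / (1 + 0.737) = 1.4740 / 1.7370 ≃ 0.8486
SEM = 7.9000 · √(1 − 0.8486) = 7.9000 · √0.1514 ≃ 7.9000 · 0.3891 ≃ 3.0740
Standard error of the difference = 3.0740·√2 ≃ 4.3473

4.35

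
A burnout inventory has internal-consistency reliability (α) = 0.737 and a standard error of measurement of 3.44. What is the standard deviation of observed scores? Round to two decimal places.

SD = SEM / √(1 − r) = 3.44 / √0.26300 ≈ 3.44 / 0.51284 ≈ 6.70781

6.71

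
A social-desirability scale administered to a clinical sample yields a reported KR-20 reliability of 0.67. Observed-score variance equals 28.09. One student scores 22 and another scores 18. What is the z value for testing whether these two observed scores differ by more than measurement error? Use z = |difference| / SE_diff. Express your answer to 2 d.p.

0.93

σ = 28.09^(1/2) = 5.300
The standard error of measurement is 5.300*√(1 − 0.670) ≈ 5.300*0.574 ≈ 3.045.
Standard error of the difference = 3.045·√2 ≈ 4.306
z = 4 / 4.306 ≈ 0.929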